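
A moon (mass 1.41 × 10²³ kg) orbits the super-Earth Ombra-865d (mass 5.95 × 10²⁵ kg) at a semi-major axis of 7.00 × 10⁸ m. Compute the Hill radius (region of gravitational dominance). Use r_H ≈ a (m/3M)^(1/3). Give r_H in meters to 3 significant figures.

r_H ≈ a (m/3M)^(1/3)
    = (7.00 × 10⁸) × (1.41 × 10²³ / (3 × 5.95 × 10²⁵))^(1/3)
    = 6.47 × 10⁷ m

6.47 × 10⁷ m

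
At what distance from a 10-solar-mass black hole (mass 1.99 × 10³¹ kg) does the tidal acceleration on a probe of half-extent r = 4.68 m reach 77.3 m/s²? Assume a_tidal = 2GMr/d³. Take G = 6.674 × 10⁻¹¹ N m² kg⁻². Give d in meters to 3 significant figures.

2GMr/d³ = a_tidal  ⇒  d = (2GMr / a_tidal)^(1/3)
d = (2 × 6.674×10⁻¹¹ × (1.99 × 10³¹) × (4.68) / (77.3))^(1/3)
  = 5.44 × 10⁶ m

5.44 × 10⁶ m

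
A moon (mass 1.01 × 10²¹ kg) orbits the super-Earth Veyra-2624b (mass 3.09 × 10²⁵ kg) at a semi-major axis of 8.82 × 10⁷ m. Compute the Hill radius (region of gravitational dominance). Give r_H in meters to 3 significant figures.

1.96 × 10⁶ m

r_H ≈ a (m/3M)^(1/3)
    = (8.82 × 10⁷) × (1.01 × 10²¹ / (3 × 3.09 × 10²⁵))^(1/3)
    = 1.96 × 10⁶ m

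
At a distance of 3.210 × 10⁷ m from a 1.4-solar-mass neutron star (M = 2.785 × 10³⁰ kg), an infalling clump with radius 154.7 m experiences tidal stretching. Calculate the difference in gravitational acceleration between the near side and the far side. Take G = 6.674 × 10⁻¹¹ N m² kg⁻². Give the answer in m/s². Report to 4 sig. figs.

a_tidal = 4GMr/d³
        = 4 × (6.674 × 10⁻¹¹) × (2.785 × 10³⁰) × (154.7) / (3.210 × 10⁷)³
        = 3.477 m/s²

3.477 m/s²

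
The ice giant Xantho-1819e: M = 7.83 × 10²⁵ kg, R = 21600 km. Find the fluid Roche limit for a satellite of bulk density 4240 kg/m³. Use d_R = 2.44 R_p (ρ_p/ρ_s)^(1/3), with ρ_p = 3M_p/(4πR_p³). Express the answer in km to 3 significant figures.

ρ_p = 3M_p/(4πR_p³) = 3 × (7.83 × 10²⁵) / (4π × (2.16 × 10⁷ m)³) = 1850 kg/m³
d_R = 2.44 × 21600 km × (1850/4240)^(1/3)
    = 40000 km

40000 km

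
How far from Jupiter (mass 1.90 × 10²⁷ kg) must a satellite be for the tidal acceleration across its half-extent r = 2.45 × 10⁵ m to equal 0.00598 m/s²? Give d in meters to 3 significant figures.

2.18 × 10⁸ m

2GMr/d³ = a_tidal  ⇒  d = (2GMr / a_tidal)^(1/3)
d = (2 × 6.674×10⁻¹¹ × (1.90 × 10²⁷) × (2.45 × 10⁵) / (0.00598))^(1/3)
  = 2.18 × 10⁸ m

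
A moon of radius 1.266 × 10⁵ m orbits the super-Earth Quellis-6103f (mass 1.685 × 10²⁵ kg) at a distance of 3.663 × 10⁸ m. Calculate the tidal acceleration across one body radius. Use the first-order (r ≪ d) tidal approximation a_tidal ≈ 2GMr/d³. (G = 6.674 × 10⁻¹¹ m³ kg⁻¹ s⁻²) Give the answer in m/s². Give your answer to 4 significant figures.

5.793 × 10⁻⁶ m/s²

Δa = 2GMr/d³
   = 2 × (6.674 × 10⁻¹¹) × (1.685 × 10²⁵) × (1.266 × 10⁵) / (3.663 × 10⁸)³
   = 5.793 × 10⁻⁶ m/s²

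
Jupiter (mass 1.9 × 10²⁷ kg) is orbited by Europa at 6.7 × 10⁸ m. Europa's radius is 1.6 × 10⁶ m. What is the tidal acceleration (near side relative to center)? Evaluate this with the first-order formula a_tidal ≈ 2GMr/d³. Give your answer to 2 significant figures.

1.3 × 10⁻³ m/s²

a_tidal = 2GMr/d³
        = 2 × (6.674 × 10⁻¹¹) × (1.9 × 10²⁷) × (1.6 × 10⁶) / (6.7 × 10⁸)³
        = 1.3 × 10⁻³ m/s²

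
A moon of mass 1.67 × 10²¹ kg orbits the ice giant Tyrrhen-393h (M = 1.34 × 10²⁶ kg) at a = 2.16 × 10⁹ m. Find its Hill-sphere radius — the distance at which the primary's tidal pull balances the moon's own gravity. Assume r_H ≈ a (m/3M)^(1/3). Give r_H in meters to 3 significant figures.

r_H ≈ a (m/3M)^(1/3)
    = (2.16 × 10⁹) × (1.67 × 10²¹ / (3 × 1.34 × 10²⁶))^(1/3)
    = 3.47 × 10⁷ m

3.47 × 10⁷ m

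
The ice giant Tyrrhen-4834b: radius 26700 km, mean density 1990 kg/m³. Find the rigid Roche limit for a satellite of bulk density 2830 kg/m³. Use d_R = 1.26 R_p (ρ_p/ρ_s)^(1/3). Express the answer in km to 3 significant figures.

29900 km

d_R = 1.26 × 26700 km × (1990/2830)^(1/3)
    = 29900 km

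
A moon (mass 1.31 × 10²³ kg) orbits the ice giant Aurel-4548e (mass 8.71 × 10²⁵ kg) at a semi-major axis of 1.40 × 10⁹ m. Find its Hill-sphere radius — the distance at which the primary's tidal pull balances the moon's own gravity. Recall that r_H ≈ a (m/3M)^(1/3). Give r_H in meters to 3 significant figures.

1.11 × 10⁸ m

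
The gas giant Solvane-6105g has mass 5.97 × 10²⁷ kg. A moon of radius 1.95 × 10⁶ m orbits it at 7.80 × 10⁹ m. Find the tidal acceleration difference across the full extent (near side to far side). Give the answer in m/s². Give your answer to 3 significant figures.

6.55 × 10⁻⁶ m/s²

Δg = 4GMr/d³
   = 4 × (6.674 × 10⁻¹¹) × (5.97 × 10²⁷) × (1.95 × 10⁶) / (7.80 × 10⁹)³
   = 6.55 × 10⁻⁶ m/s²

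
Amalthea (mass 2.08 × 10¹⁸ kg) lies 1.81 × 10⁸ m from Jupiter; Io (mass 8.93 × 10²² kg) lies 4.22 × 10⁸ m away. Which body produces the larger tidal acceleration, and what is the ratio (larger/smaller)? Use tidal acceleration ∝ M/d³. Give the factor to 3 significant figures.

Io, by a factor of ≈ 3390

Tidal stretch scales as M/d³; compute that for each body.
Amalthea: (2.08 × 10¹⁸) / (1.81 × 10⁸)³ = 3.508 × 10⁻⁷
Io: (8.93 × 10²²) / (4.22 × 10⁸)³ = 1.188 × 10⁻³
Ratio (larger/smaller) = 3390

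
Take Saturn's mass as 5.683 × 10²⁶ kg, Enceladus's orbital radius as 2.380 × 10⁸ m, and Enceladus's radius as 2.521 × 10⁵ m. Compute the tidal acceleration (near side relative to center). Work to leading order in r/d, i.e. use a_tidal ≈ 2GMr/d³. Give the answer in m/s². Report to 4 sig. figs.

a_tidal = 2GMr/d³
        = 2 × (6.674 × 10⁻¹¹) × (5.683 × 10²⁶) × (2.521 × 10⁵) / (2.380 × 10⁸)³
        = 1.419 × 10⁻³ m/s²

1.419 × 10⁻³ m/s²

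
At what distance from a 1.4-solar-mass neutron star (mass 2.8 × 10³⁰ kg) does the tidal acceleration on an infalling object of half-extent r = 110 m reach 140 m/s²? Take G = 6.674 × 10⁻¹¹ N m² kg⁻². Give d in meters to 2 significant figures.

2GMr/d³ = a_tidal  ⇒  d = (2GMr / a_tidal)^(1/3)
d = (2 × 6.674×10⁻¹¹ × (2.8 × 10³⁰) × (110) / (140))^(1/3)
  = 6.6 × 10⁶ m

6.6 × 10⁶ m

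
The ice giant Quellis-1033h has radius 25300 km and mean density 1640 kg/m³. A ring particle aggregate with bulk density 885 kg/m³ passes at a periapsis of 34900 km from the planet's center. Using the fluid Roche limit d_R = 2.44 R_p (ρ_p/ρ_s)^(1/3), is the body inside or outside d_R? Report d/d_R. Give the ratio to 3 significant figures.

inside; d/d_R ≈ 0.460

d_R = 2.44 × (25300 km) × (1640/885)^(1/3) = 75820 km
d/d_R = (34900) / (75820) = 0.460
Since d/d_R < 1, the body is inside the Roche limit.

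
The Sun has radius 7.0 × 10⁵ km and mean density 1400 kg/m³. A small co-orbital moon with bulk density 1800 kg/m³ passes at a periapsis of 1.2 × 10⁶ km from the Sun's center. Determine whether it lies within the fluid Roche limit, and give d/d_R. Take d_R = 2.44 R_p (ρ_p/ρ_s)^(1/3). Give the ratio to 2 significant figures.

d_R = 2.44 × (7.0 × 10⁵ km) × (1400/1800)^(1/3) = 1.571 × 10⁶ km
d/d_R = (1.2 × 10⁶) / (1.571 × 10⁶) = 0.76
Since d/d_R < 1, the body is inside the Roche limit.

inside; d/d_R ≈ 0.76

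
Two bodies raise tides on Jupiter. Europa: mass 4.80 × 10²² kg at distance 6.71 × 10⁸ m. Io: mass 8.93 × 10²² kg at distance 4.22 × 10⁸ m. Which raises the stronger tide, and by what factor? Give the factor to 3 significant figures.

The tide-raising term goes as M/d³ (the gradient of a 1/d² field).
Europa: (4.80 × 10²²) / (6.71 × 10⁸)³ = 1.589 × 10⁻⁴
Io: (8.93 × 10²²) / (4.22 × 10⁸)³ = 1.188 × 10⁻³
Ratio (larger/smaller) = 7.48

Io, by a factor of ≈ 7.48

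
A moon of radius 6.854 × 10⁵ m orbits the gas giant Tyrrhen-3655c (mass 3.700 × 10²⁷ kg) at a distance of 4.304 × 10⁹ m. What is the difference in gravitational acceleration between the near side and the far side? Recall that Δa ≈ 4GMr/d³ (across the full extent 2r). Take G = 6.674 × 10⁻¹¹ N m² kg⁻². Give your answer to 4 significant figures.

8.491 × 10⁻⁶ m/s²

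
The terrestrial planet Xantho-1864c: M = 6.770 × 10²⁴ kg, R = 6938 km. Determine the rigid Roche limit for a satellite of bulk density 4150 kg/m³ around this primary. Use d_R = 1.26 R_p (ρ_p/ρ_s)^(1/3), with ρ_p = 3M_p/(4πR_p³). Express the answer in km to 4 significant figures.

9201 km

ρ_p = 3M_p/(4πR_p³) = 3 × (6.770 × 10²⁴) / (4π × (6.938 × 10⁶ m)³) = 4839 kg/m³
d_R = 1.26 × 6938 km × (4839/4150)^(1/3)
    = 9201 km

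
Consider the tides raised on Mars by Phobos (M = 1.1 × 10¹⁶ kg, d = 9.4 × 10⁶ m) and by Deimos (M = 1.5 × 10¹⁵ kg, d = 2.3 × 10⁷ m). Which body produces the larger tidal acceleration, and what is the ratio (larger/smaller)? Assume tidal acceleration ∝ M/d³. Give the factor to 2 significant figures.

Phobos, by a factor of ≈ 110

Tidal stretch scales as M/d³; compute that for each body.
Phobos: (1.1 × 10¹⁶) / (9.4 × 10⁶)³ = 1.324 × 10⁻⁵
Deimos: (1.5 × 10¹⁵) / (2.3 × 10⁷)³ = 1.233 × 10⁻⁷
Ratio (larger/smaller) = 110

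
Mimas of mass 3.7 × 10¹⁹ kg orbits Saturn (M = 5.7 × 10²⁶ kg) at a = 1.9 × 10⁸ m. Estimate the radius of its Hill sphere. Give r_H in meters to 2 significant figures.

5.3 × 10⁵ m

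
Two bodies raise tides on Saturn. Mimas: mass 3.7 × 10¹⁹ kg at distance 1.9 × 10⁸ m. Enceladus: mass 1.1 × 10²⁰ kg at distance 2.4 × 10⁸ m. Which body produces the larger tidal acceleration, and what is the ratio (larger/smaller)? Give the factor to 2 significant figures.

Enceladus, by a factor of ≈ 1.5

The tide-raising term goes as M/d³ (the gradient of a 1/d² field).
Mimas: (3.7 × 10¹⁹) / (1.9 × 10⁸)³ = 5.394 × 10⁻⁶
Enceladus: (1.1 × 10²⁰) / (2.4 × 10⁸)³ = 7.957 × 10⁻⁶
Ratio (larger/smaller) = 1.5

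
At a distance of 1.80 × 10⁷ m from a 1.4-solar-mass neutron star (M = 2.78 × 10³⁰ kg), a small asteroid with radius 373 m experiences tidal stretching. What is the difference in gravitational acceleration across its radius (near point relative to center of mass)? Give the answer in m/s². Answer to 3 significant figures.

2.37 × 10¹ m/s²

a_tidal = 2GMr/d³
        = 2 × (6.674 × 10⁻¹¹) × (2.78 × 10³⁰) × (373) / (1.80 × 10⁷)³
        = 2.37 × 10¹ m/s²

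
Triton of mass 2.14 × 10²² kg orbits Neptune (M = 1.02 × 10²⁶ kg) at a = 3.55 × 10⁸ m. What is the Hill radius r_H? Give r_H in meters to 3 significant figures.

1.46 × 10⁷ m

r_H ≈ a (m/3M)^(1/3)
    = (3.55 × 10⁸) × (2.14 × 10²² / (3 × 1.02 × 10²⁶))^(1/3)
    = 1.46 × 10⁷ m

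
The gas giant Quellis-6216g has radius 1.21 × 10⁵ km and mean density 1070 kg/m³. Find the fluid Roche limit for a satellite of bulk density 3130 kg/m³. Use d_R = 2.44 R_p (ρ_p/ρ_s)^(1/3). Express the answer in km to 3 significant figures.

d_R = 2.44 × 1.21 × 10⁵ km × (1070/3130)^(1/3)
    = 2.06 × 10⁵ km

2.06 × 10⁵ km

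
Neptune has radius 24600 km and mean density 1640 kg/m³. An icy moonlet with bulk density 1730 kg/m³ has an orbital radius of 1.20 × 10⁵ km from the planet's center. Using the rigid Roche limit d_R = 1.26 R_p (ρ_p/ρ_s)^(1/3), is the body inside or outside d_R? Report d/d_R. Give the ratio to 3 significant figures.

d_R = 1.26 × (24600 km) × (1640/1730)^(1/3) = 30450 km
d/d_R = (1.20 × 10⁵) / (30450) = 3.94
Since d/d_R > 1, the body is outside the Roche limit.

outside; d/d_R ≈ 3.94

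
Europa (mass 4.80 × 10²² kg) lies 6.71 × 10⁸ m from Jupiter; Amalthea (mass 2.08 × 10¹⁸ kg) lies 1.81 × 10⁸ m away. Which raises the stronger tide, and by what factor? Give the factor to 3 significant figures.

The tide-raising term goes as M/d³ (the gradient of a 1/d² field).
Europa: (4.80 × 10²²) / (6.71 × 10⁸)³ = 1.589 × 10⁻⁴
Amalthea: (2.08 × 10¹⁸) / (1.81 × 10⁸)³ = 3.508 × 10⁻⁷
Ratio (larger/smaller) = 453

Europa, by a factor of ≈ 453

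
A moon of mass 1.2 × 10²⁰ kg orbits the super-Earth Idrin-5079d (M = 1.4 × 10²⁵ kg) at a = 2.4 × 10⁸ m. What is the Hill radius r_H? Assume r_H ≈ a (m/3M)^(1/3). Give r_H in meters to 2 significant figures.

r_H ≈ a (m/3M)^(1/3)
    = (2.4 × 10⁸) × (1.2 × 10²⁰ / (3 × 1.4 × 10²⁵))^(1/3)
    = 3.4 × 10⁶ m

3.4 × 10⁶ m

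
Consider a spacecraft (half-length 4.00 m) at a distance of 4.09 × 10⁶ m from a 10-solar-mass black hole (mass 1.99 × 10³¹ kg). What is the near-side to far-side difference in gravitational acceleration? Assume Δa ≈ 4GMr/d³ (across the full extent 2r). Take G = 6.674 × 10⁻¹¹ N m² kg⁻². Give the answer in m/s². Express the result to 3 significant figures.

Δg = 4GMr/d³
   = 4 × (6.674 × 10⁻¹¹) × (1.99 × 10³¹) × (4.00) / (4.09 × 10⁶)³
   = 3.11 × 10² m/s²

3.11 × 10² m/s²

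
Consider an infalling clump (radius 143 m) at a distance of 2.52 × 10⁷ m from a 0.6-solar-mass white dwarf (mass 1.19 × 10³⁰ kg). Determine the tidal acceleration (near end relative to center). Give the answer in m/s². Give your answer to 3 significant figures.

1.42 m/s²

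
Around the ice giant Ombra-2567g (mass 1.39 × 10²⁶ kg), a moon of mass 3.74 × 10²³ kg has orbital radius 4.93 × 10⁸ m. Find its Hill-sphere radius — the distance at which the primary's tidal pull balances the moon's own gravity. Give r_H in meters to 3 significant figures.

r_H ≈ a (m/3M)^(1/3)
    = (4.93 × 10⁸) × (3.74 × 10²³ / (3 × 1.39 × 10²⁶))^(1/3)
    = 4.75 × 10⁷ m

4.75 × 10⁷ m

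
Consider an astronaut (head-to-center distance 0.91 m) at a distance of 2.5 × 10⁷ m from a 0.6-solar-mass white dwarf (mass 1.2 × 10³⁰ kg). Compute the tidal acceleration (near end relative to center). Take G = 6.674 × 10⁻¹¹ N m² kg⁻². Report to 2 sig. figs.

Δa = 2GMr/d³
   = 2 × (6.674 × 10⁻¹¹) × (1.2 × 10³⁰) × (0.91) / (2.5 × 10⁷)³
   = 9.3 × 10⁻³ m/s²

9.3 × 10⁻³ m/s²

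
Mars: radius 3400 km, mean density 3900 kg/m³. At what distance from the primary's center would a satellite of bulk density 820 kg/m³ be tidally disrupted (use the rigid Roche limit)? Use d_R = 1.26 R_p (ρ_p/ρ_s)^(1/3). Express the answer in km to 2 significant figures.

d_R = 1.26 × 3400 km × (3900/820)^(1/3)
    = 7200 km

7200 km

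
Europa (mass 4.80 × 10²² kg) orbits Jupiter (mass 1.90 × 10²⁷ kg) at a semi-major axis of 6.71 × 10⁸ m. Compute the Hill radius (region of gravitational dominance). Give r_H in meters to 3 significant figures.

1.37 × 10⁷ m

r_H ≈ a (m/3M)^(1/3)
    = (6.71 × 10⁸) × (4.80 × 10²² / (3 × 1.90 × 10²⁷))^(1/3)
    = 1.37 × 10⁷ m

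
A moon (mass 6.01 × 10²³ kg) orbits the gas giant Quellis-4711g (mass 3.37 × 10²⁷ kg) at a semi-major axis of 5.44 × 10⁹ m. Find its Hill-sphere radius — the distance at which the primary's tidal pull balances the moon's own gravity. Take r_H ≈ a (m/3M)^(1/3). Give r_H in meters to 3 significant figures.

2.12 × 10⁸ m

r_H ≈ a (m/3M)^(1/3)
    = (5.44 × 10⁹) × (6.01 × 10²³ / (3 × 3.37 × 10²⁷))^(1/3)
    = 2.12 × 10⁸ m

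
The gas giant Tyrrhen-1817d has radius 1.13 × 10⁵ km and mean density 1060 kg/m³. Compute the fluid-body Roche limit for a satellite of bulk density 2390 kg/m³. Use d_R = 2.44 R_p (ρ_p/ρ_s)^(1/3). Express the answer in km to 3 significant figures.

d_R = 2.44 × 1.13 × 10⁵ km × (1060/2390)^(1/3)
    = 2.10 × 10⁵ km

2.10 × 10⁵ km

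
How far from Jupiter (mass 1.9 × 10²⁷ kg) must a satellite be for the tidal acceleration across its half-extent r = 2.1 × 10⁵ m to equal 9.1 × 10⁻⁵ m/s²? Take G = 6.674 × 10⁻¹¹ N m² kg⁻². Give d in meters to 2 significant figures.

2GMr/d³ = a_tidal  ⇒  d = (2GMr / a_tidal)^(1/3)
d = (2 × 6.674×10⁻¹¹ × (1.9 × 10²⁷) × (2.1 × 10⁵) / (9.1 × 10⁻⁵))^(1/3)
  = 8.4 × 10⁸ m

8.4 × 10⁸ m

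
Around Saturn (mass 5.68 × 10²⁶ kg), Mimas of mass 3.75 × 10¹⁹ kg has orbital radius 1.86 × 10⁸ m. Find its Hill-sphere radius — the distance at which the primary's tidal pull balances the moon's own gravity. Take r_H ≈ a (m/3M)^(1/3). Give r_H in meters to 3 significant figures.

r_H ≈ a (m/3M)^(1/3)
    = (1.86 × 10⁸) × (3.75 × 10¹⁹ / (3 × 5.68 × 10²⁶))^(1/3)
    = 5.21 × 10⁵ m

5.21 × 10⁵ m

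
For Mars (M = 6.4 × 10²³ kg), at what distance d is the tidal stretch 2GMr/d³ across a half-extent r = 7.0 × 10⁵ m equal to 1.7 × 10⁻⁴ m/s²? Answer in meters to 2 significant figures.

2GMr/d³ = a_tidal  ⇒  d = (2GMr / a_tidal)^(1/3)
d = (2 × 6.674×10⁻¹¹ × (6.4 × 10²³) × (7.0 × 10⁵) / (1.7 × 10⁻⁴))^(1/3)
  = 7.1 × 10⁷ m

7.1 × 10⁷ m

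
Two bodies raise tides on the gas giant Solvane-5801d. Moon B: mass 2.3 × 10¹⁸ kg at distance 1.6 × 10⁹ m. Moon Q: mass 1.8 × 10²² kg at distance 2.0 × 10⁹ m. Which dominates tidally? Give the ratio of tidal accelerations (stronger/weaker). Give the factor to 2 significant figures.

Moon Q, by a factor of ≈ 4000

Compare M/d³ for the two perturbers:
Moon B: (2.3 × 10¹⁸) / (1.6 × 10⁹)³ = 5.615 × 10⁻¹⁰
Moon Q: (1.8 × 10²²) / (2.0 × 10⁹)³ = 2.250 × 10⁻⁶
Ratio (larger/smaller) = 4000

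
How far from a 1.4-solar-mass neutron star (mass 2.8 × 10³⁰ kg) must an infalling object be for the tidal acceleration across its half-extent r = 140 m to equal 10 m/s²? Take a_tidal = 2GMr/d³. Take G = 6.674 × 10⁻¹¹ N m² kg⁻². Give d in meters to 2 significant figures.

2GMr/d³ = a_tidal  ⇒  d = (2GMr / a_tidal)^(1/3)
d = (2 × 6.674×10⁻¹¹ × (2.8 × 10³⁰) × (140) / (10))^(1/3)
  = 1.7 × 10⁷ m

1.7 × 10⁷ m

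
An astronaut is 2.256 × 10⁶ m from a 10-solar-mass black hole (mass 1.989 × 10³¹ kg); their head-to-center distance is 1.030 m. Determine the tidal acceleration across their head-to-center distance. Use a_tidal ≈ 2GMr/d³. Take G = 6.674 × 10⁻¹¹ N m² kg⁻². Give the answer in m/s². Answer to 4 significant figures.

a_tidal = 2GMr/d³
        = 2 × (6.674 × 10⁻¹¹) × (1.989 × 10³¹) × (1.030) / (2.256 × 10⁶)³
        = 2.382 × 10² m/s²

2.382 × 10² m/s²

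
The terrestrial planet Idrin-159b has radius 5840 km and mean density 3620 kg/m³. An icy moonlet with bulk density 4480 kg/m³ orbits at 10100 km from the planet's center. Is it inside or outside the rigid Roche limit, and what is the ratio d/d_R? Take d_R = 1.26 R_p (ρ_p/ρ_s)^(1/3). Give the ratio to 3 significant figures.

outside; d/d_R ≈ 1.47

d_R = 1.26 × (5840 km) × (3620/4480)^(1/3) = 6854 km
d/d_R = (10100) / (6854) = 1.47
Since d/d_R > 1, the body is outside the Roche limit.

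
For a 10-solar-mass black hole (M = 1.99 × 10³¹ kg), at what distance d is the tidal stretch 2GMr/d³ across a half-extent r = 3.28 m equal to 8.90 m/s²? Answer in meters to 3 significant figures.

2GMr/d³ = a_tidal  ⇒  d = (2GMr / a_tidal)^(1/3)
d = (2 × 6.674×10⁻¹¹ × (1.99 × 10³¹) × (3.28) / (8.90))^(1/3)
  = 9.93 × 10⁶ m

9.93 × 10⁶ m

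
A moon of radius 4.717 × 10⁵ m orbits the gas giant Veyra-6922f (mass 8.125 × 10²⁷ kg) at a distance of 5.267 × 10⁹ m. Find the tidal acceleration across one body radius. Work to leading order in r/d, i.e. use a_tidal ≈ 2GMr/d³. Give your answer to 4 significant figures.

a_tidal = 2GMr/d³
        = 2 × (6.674 × 10⁻¹¹) × (8.125 × 10²⁷) × (4.717 × 10⁵) / (5.267 × 10⁹)³
        = 3.501 × 10⁻⁶ m/s²

3.501 × 10⁻⁶ m/s²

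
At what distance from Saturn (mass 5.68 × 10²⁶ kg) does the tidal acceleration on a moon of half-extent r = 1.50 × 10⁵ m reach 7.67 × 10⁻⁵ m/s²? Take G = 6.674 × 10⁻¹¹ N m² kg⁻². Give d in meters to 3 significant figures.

2GMr/d³ = a_tidal  ⇒  d = (2GMr / a_tidal)^(1/3)
d = (2 × 6.674×10⁻¹¹ × (5.68 × 10²⁶) × (1.50 × 10⁵) / (7.67 × 10⁻⁵))^(1/3)
  = 5.29 × 10⁸ m

5.29 × 10⁸ m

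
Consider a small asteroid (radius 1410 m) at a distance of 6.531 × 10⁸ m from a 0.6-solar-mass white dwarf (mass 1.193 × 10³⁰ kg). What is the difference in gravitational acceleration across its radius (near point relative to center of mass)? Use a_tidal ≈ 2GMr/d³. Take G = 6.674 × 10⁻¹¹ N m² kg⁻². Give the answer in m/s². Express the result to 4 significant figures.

8.060 × 10⁻⁴ m/s²

Δg = 2GMr/d³
   = 2 × (6.674 × 10⁻¹¹) × (1.193 × 10³⁰) × (1410) / (6.531 × 10⁸)³
   = 8.060 × 10⁻⁴ m/s²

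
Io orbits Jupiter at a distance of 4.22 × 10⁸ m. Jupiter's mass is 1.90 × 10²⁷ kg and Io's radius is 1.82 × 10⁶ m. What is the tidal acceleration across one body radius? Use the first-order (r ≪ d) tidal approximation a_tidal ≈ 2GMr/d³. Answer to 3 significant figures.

6.14 × 10⁻³ m/s²

Δa = 2GMr/d³
   = 2 × (6.674 × 10⁻¹¹) × (1.90 × 10²⁷) × (1.82 × 10⁶) / (4.22 × 10⁸)³
   = 6.14 × 10⁻³ m/s²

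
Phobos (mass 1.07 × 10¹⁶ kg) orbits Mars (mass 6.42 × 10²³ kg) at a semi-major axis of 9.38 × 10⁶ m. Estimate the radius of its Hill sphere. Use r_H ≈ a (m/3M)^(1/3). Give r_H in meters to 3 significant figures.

r_H ≈ a (m/3M)^(1/3)
    = (9.38 × 10⁶) × (1.07 × 10¹⁶ / (3 × 6.42 × 10²³))^(1/3)
    = 1.66 × 10⁴ m

1.66 × 10⁴ m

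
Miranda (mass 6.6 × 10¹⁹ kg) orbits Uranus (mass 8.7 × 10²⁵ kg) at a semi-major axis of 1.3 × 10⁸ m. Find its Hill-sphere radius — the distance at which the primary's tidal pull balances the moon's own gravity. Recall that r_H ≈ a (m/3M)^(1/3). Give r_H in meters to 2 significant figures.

r_H ≈ a (m/3M)^(1/3)
    = (1.3 × 10⁸) × (6.6 × 10¹⁹ / (3 × 8.7 × 10²⁵))^(1/3)
    = 8.2 × 10⁵ m

8.2 × 10⁵ m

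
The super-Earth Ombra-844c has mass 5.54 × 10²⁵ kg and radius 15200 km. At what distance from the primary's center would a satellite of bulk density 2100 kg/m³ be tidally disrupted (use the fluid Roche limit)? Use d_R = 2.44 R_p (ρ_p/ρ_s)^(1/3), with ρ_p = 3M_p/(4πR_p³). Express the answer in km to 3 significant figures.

ρ_p = 3M_p/(4πR_p³) = 3 × (5.54 × 10²⁵) / (4π × (1.52 × 10⁷ m)³) = 3770 kg/m³
d_R = 2.44 × 15200 km × (3770/2100)^(1/3)
    = 45100 km

45100 km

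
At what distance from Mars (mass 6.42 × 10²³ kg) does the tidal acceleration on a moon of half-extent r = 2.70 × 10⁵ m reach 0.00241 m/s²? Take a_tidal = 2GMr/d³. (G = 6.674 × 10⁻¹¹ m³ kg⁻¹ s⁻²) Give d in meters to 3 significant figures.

2GMr/d³ = a_tidal  ⇒  d = (2GMr / a_tidal)^(1/3)
d = (2 × 6.674×10⁻¹¹ × (6.42 × 10²³) × (2.70 × 10⁵) / (0.00241))^(1/3)
  = 2.13 × 10⁷ m

2.13 × 10⁷ m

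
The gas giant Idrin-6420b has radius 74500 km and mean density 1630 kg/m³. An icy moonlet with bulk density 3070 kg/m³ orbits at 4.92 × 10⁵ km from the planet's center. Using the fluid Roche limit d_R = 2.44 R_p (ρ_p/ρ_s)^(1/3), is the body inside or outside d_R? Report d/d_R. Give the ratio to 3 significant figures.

d_R = 2.44 × (74500 km) × (1630/3070)^(1/3) = 1.472 × 10⁵ km
d/d_R = (4.92 × 10⁵) / (1.472 × 10⁵) = 3.34
Since d/d_R > 1, the body is outside the Roche limit.

outside; d/d_R ≈ 3.34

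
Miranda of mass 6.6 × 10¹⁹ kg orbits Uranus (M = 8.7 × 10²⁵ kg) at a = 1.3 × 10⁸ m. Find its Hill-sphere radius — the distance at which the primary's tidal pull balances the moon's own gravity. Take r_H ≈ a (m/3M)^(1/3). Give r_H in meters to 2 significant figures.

r_H ≈ a (m/3M)^(1/3)
    = (1.3 × 10⁸) × (6.6 × 10¹⁹ / (3 × 8.7 × 10²⁵))^(1/3)
    = 8.2 × 10⁵ m

8.2 × 10⁵ m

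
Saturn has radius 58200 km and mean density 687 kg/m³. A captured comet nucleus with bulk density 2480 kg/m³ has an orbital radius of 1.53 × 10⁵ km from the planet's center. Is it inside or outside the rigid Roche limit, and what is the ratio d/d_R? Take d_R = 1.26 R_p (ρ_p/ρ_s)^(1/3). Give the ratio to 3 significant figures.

outside; d/d_R ≈ 3.20

d_R = 1.26 × (58200 km) × (687/2480)^(1/3) = 47800 km
d/d_R = (1.53 × 10⁵) / (47800) = 3.20
Since d/d_R > 1, the body is outside the Roche limit.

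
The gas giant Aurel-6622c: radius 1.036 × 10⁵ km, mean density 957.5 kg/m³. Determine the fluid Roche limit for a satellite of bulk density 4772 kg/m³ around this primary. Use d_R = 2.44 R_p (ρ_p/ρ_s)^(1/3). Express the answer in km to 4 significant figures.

d_R = 2.44 × 1.036 × 10⁵ km × (957.5/4772)^(1/3)
    = 1.480 × 10⁵ km

1.480 × 10⁵ km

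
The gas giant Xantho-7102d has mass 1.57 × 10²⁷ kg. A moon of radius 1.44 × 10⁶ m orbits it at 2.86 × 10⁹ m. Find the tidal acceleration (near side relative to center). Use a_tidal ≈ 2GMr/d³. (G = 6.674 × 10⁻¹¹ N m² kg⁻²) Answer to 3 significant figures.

a_tidal = 2GMr/d³
        = 2 × (6.674 × 10⁻¹¹) × (1.57 × 10²⁷) × (1.44 × 10⁶) / (2.86 × 10⁹)³
        = 1.29 × 10⁻⁵ m/s²

1.29 × 10⁻⁵ m/s²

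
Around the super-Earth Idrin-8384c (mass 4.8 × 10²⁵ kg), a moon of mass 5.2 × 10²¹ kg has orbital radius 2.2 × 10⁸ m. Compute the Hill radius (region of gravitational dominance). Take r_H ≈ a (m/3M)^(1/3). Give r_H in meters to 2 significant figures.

7.3 × 10⁶ m

r_H ≈ a (m/3M)^(1/3)
    = (2.2 × 10⁸) × (5.2 × 10²¹ / (3 × 4.8 × 10²⁵))^(1/3)
    = 7.3 × 10⁶ m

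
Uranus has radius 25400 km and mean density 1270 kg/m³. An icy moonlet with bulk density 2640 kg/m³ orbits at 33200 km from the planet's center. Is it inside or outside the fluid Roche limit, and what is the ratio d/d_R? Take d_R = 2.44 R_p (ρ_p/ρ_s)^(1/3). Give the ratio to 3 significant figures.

d_R = 2.44 × (25400 km) × (1270/2640)^(1/3) = 48560 km
d/d_R = (33200) / (48560) = 0.684
Since d/d_R < 1, the body is inside the Roche limit.

inside; d/d_R ≈ 0.684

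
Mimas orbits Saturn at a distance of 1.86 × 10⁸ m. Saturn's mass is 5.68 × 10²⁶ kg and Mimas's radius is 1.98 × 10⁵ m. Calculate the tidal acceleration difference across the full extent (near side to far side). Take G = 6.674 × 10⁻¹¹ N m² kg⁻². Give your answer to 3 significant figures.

a_tidal = 4GMr/d³
        = 4 × (6.674 × 10⁻¹¹) × (5.68 × 10²⁶) × (1.98 × 10⁵) / (1.86 × 10⁸)³
        = 4.67 × 10⁻³ m/s²

4.67 × 10⁻³ m/s²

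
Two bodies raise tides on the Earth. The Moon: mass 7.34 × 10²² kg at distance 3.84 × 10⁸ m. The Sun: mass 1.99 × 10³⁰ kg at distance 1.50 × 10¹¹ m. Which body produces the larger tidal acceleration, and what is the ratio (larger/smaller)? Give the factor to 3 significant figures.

The Moon, by a factor of ≈ 2.20

Compare M/d³ for the two perturbers:
The Moon: (7.34 × 10²²) / (3.84 × 10⁸)³ = 1.296 × 10⁻³
The Sun: (1.99 × 10³⁰) / (1.50 × 10¹¹)³ = 5.896 × 10⁻⁴
Ratio (larger/smaller) = 2.20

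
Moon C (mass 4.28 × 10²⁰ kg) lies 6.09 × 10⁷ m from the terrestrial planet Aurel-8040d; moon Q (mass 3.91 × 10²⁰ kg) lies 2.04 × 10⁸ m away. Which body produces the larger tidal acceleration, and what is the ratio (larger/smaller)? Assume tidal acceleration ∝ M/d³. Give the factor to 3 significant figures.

Tidal stretch scales as M/d³; compute that for each body.
Moon C: (4.28 × 10²⁰) / (6.09 × 10⁷)³ = 1.895 × 10⁻³
Moon Q: (3.91 × 10²⁰) / (2.04 × 10⁸)³ = 4.606 × 10⁻⁵
Ratio (larger/smaller) = 41.1

Moon C, by a factor of ≈ 41.1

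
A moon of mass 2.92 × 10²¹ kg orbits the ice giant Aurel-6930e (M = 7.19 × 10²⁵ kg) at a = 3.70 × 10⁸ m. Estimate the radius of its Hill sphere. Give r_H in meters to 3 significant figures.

r_H ≈ a (m/3M)^(1/3)
    = (3.70 × 10⁸) × (2.92 × 10²¹ / (3 × 7.19 × 10²⁵))^(1/3)
    = 8.82 × 10⁶ m

8.82 × 10⁶ m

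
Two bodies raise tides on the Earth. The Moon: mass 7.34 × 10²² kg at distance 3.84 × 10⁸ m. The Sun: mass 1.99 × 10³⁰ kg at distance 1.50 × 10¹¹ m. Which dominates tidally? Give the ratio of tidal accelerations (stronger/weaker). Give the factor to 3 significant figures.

Compare M/d³ for the two perturbers:
The Moon: (7.34 × 10²²) / (3.84 × 10⁸)³ = 1.296 × 10⁻³
The Sun: (1.99 × 10³⁰) / (1.50 × 10¹¹)³ = 5.896 × 10⁻⁴
Ratio (larger/smaller) = 2.20

The Moon, by a factor of ≈ 2.20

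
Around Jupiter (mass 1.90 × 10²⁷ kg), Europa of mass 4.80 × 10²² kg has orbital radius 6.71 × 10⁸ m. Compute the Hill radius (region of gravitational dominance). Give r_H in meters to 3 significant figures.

1.37 × 10⁷ m

r_H ≈ a (m/3M)^(1/3)
    = (6.71 × 10⁸) × (4.80 × 10²² / (3 × 1.90 × 10²⁷))^(1/3)
    = 1.37 × 10⁷ m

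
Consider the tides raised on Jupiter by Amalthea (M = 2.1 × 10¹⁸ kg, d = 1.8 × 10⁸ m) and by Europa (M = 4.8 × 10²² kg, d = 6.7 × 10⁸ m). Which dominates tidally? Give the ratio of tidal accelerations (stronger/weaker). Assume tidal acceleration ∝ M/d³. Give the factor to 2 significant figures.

Europa, by a factor of ≈ 440

Compare M/d³ for the two perturbers:
Amalthea: (2.1 × 10¹⁸) / (1.8 × 10⁸)³ = 3.601 × 10⁻⁷
Europa: (4.8 × 10²²) / (6.7 × 10⁸)³ = 1.596 × 10⁻⁴
Ratio (larger/smaller) = 440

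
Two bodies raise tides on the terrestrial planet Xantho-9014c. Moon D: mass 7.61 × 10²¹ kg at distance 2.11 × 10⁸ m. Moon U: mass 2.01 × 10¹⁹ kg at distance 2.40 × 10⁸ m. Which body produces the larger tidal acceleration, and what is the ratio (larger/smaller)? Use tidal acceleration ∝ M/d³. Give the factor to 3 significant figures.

The tide-raising term goes as M/d³ (the gradient of a 1/d² field).
Moon D: (7.61 × 10²¹) / (2.11 × 10⁸)³ = 8.101 × 10⁻⁴
Moon U: (2.01 × 10¹⁹) / (2.40 × 10⁸)³ = 1.454 × 10⁻⁶
Ratio (larger/smaller) = 557

Moon D, by a factor of ≈ 557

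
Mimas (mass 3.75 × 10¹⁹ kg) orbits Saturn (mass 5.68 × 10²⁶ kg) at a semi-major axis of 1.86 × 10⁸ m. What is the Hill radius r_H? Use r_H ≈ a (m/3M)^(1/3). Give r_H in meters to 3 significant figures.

5.21 × 10⁵ m

r_H ≈ a (m/3M)^(1/3)
    = (1.86 × 10⁸) × (3.75 × 10¹⁹ / (3 × 5.68 × 10²⁶))^(1/3)
    = 5.21 × 10⁵ m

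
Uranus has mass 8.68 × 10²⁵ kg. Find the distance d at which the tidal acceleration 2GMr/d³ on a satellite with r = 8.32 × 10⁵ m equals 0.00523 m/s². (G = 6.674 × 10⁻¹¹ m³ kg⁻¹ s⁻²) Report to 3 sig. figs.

2GMr/d³ = a_tidal  ⇒  d = (2GMr / a_tidal)^(1/3)
d = (2 × 6.674×10⁻¹¹ × (8.68 × 10²⁵) × (8.32 × 10⁵) / (0.00523))^(1/3)
  = 1.23 × 10⁸ m

1.23 × 10⁸ m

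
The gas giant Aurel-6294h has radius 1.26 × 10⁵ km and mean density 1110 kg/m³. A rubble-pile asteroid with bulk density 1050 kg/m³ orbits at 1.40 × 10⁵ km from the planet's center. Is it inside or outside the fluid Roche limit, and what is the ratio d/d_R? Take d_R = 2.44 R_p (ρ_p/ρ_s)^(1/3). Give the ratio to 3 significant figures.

d_R = 2.44 × (1.26 × 10⁵ km) × (1110/1050)^(1/3) = 3.132 × 10⁵ km
d/d_R = (1.40 × 10⁵) / (3.132 × 10⁵) = 0.447
Since d/d_R < 1, the body is inside the Roche limit.

inside; d/d_R ≈ 0.447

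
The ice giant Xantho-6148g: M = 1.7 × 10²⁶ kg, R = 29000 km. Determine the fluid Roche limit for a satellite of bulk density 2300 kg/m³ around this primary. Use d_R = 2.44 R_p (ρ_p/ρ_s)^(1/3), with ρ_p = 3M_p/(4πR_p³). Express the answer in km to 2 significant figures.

ρ_p = 3M_p/(4πR_p³) = 3 × (1.7 × 10²⁶) / (4π × (2.9 × 10⁷ m)³) = 1700 kg/m³
d_R = 2.44 × 29000 km × (1700/2300)^(1/3)
    = 64000 km

64000 km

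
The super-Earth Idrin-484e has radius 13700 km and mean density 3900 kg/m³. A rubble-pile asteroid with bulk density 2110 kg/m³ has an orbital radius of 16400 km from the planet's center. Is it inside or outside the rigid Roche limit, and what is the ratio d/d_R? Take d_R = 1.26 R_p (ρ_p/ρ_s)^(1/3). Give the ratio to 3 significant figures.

d_R = 1.26 × (13700 km) × (3900/2110)^(1/3) = 21180 km
d/d_R = (16400) / (21180) = 0.774
Since d/d_R < 1, the body is inside the Roche limit.

inside; d/d_R ≈ 0.774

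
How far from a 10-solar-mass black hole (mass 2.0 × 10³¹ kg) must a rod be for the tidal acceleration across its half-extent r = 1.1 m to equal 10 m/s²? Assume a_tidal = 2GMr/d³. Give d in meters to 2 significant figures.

6.6 × 10⁶ m

2GMr/d³ = a_tidal  ⇒  d = (2GMr / a_tidal)^(1/3)
d = (2 × 6.674×10⁻¹¹ × (2.0 × 10³¹) × (1.1) / (10))^(1/3)
  = 6.6 × 10⁶ m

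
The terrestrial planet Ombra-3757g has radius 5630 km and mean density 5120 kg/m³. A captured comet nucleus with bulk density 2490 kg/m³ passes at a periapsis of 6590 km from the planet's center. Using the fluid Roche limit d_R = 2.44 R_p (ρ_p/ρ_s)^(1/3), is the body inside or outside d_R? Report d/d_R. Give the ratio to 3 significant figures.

inside; d/d_R ≈ 0.377

d_R = 2.44 × (5630 km) × (5120/2490)^(1/3) = 17470 km
d/d_R = (6590) / (17470) = 0.377
Since d/d_R < 1, the body is inside the Roche limit.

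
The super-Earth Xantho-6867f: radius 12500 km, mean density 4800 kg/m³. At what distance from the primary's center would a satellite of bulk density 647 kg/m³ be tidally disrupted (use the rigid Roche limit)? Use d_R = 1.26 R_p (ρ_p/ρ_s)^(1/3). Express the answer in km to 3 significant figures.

30700 km

d_R = 1.26 × 12500 km × (4800/647)^(1/3)
    = 30700 km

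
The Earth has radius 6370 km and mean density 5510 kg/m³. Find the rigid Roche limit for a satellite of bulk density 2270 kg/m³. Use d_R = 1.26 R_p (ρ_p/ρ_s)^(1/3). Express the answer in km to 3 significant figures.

10800 km

d_R = 1.26 × 6370 km × (5510/2270)^(1/3)
    = 10800 km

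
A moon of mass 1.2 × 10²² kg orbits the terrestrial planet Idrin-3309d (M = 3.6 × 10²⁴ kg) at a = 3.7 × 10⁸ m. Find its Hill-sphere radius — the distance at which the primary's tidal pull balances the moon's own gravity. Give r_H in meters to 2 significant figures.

3.8 × 10⁷ m

r_H ≈ a (m/3M)^(1/3)
    = (3.7 × 10⁸) × (1.2 × 10²² / (3 × 3.6 × 10²⁴))^(1/3)
    = 3.8 × 10⁷ m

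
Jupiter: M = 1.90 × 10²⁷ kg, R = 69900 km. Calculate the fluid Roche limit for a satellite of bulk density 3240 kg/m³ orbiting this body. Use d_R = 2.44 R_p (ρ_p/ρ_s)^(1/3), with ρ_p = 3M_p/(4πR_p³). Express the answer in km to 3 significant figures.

1.27 × 10⁵ km

ρ_p = 3M_p/(4πR_p³) = 3 × (1.90 × 10²⁷) / (4π × (6.99 × 10⁷ m)³) = 1330 kg/m³
d_R = 2.44 × 69900 km × (1330/3240)^(1/3)
    = 1.27 × 10⁵ km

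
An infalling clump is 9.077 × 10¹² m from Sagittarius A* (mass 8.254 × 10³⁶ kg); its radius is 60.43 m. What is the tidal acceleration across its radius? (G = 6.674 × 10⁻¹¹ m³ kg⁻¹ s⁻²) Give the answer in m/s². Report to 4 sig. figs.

The tidal stretch is the gradient of GM/d² times the body's extent r, hence the 1/d³ dependence.
a_tidal = 2GMr/d³
        = 2 × (6.674 × 10⁻¹¹) × (8.254 × 10³⁶) × (60.43) / (9.077 × 10¹²)³
        = 8.902 × 10⁻¹¹ m/s²

8.902 × 10⁻¹¹ m/s²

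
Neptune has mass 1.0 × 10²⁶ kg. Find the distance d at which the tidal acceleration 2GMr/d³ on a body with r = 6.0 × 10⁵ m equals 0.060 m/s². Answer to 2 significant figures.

2GMr/d³ = a_tidal  ⇒  d = (2GMr / a_tidal)^(1/3)
d = (2 × 6.674×10⁻¹¹ × (1.0 × 10²⁶) × (6.0 × 10⁵) / (0.060))^(1/3)
  = 5.1 × 10⁷ m

5.1 × 10⁷ m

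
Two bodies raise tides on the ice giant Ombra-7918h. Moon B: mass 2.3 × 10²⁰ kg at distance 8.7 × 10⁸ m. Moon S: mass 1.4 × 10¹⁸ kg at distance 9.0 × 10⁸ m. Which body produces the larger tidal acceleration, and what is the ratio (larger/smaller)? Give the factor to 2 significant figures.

The tide-raising term goes as M/d³ (the gradient of a 1/d² field).
Moon B: (2.3 × 10²⁰) / (8.7 × 10⁸)³ = 3.493 × 10⁻⁷
Moon S: (1.4 × 10¹⁸) / (9.0 × 10⁸)³ = 1.920 × 10⁻⁹
Ratio (larger/smaller) = 180

Moon B, by a factor of ≈ 180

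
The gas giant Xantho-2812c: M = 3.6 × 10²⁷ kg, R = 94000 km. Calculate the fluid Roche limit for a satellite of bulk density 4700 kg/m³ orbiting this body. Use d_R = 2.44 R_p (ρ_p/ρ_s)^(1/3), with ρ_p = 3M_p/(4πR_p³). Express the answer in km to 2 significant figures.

1.4 × 10⁵ km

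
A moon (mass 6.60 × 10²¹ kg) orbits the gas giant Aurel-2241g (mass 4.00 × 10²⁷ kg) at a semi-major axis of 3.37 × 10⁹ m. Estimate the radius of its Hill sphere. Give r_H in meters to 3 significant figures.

r_H ≈ a (m/3M)^(1/3)
    = (3.37 × 10⁹) × (6.60 × 10²¹ / (3 × 4.00 × 10²⁷))^(1/3)
    = 2.76 × 10⁷ m

2.76 × 10⁷ m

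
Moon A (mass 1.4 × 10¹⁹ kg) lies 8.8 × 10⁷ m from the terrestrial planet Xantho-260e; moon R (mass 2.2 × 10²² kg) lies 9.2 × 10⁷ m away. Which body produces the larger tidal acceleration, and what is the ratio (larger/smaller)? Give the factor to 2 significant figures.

Tidal acceleration ∝ M/d³, so compare M/d³ for each.
Moon A: (1.4 × 10¹⁹) / (8.8 × 10⁷)³ = 2.054 × 10⁻⁵
Moon R: (2.2 × 10²²) / (9.2 × 10⁷)³ = 2.825 × 10⁻²
Ratio (larger/smaller) = 1400

Moon R, by a factor of ≈ 1400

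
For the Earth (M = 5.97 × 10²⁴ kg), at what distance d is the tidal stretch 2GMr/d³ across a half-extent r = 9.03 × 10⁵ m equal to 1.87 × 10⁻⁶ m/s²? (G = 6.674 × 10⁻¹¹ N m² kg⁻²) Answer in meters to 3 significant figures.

7.27 × 10⁸ m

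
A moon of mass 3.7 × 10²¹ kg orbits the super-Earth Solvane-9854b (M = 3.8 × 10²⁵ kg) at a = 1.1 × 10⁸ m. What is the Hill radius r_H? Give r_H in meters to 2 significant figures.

3.5 × 10⁶ m

r_H ≈ a (m/3M)^(1/3)
    = (1.1 × 10⁸) × (3.7 × 10²¹ / (3 × 3.8 × 10²⁵))^(1/3)
    = 3.5 × 10⁶ m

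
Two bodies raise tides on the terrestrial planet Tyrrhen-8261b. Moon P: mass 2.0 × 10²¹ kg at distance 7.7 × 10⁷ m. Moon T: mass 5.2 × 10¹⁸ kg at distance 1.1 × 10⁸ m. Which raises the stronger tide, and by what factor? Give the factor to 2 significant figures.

Moon P, by a factor of ≈ 1100

Tidal acceleration ∝ M/d³, so compare M/d³ for each.
Moon P: (2.0 × 10²¹) / (7.7 × 10⁷)³ = 4.381 × 10⁻³
Moon T: (5.2 × 10¹⁸) / (1.1 × 10⁸)³ = 3.907 × 10⁻⁶
Ratio (larger/smaller) = 1100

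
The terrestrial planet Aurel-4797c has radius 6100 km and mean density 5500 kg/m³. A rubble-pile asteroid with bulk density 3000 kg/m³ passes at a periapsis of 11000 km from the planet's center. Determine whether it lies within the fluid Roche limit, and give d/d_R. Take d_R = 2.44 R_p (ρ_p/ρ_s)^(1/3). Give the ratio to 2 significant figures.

d_R = 2.44 × (6100 km) × (5500/3000)^(1/3) = 18220 km
d/d_R = (11000) / (18220) = 0.60
Since d/d_R < 1, the body is inside the Roche limit.

inside; d/d_R ≈ 0.60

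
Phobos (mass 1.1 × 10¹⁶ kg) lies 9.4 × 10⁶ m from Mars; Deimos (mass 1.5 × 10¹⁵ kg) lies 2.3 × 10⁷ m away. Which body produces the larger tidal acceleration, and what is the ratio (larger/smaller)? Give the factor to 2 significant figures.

Phobos, by a factor of ≈ 110

Tidal stretch scales as M/d³; compute that for each body.
Phobos: (1.1 × 10¹⁶) / (9.4 × 10⁶)³ = 1.324 × 10⁻⁵
Deimos: (1.5 × 10¹⁵) / (2.3 × 10⁷)³ = 1.233 × 10⁻⁷
Ratio (larger/smaller) = 110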